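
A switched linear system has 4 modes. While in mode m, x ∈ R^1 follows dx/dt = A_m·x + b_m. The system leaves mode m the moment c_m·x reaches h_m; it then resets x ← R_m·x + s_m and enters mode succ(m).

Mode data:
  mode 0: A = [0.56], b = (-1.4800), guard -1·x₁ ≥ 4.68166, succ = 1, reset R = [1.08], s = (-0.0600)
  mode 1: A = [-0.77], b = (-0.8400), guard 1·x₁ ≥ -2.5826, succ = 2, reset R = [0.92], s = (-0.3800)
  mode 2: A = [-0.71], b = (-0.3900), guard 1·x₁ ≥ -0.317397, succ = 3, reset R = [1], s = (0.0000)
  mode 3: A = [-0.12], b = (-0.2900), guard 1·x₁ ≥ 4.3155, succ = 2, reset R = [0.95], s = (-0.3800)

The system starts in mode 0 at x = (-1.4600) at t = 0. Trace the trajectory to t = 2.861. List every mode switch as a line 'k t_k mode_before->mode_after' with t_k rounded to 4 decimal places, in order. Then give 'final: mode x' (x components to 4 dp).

1 1.0349 0->1
2 2.3241 1->2
final: 2 -2.0566

Mode 0: guard c·x = 4.6817 hit at Δt = 1.0349 (t = 1.0349), x⁻ = (-4.6817) → reset → x⁺ = (-5.1162), jump to mode 1
Mode 1: guard c·x = -2.5826 hit at Δt = 1.2892 (t = 2.3241), x⁻ = (-2.5826) → reset → x⁺ = (-2.7560), jump to mode 2
Mode 2: flow for 0.5369 to horizon, guard not reached → x = (-2.0566)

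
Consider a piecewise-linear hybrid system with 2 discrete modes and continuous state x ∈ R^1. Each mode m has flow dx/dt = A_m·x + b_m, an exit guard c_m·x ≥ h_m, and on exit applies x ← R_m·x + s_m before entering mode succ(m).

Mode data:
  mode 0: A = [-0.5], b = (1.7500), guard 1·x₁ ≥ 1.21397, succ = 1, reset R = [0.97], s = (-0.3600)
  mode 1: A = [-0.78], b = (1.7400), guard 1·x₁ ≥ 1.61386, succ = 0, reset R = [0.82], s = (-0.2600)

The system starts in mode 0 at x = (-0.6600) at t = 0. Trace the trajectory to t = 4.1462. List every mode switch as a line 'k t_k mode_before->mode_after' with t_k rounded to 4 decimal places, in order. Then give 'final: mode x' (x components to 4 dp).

Mode 0: guard c·x = 1.2140 hit at Δt = 1.1974 (t = 1.1974), x⁻ = (1.2140) → reset → x⁺ = (0.8176), jump to mode 1
Mode 1: guard c·x = 1.6139 hit at Δt = 1.0627 (t = 2.2601), x⁻ = (1.6139) → reset → x⁺ = (1.0634), jump to mode 0
Mode 0: guard c·x = 1.2140 hit at Δt = 0.1276 (t = 2.3877), x⁻ = (1.2140) → reset → x⁺ = (0.8176), jump to mode 1
Mode 1: guard c·x = 1.6139 hit at Δt = 1.0627 (t = 3.4504), x⁻ = (1.6139) → reset → x⁺ = (1.0634), jump to mode 0
Mode 0: guard c·x = 1.2140 hit at Δt = 0.1276 (t = 3.5780), x⁻ = (1.2140) → reset → x⁺ = (0.8176), jump to mode 1
Mode 1: flow for 0.5682 to horizon, guard not reached → x = (1.3235)

1 1.1974 0->1
2 2.2601 1->0
3 2.3877 0->1
4 3.4504 1->0
5 3.5780 0->1
final: 1 1.3235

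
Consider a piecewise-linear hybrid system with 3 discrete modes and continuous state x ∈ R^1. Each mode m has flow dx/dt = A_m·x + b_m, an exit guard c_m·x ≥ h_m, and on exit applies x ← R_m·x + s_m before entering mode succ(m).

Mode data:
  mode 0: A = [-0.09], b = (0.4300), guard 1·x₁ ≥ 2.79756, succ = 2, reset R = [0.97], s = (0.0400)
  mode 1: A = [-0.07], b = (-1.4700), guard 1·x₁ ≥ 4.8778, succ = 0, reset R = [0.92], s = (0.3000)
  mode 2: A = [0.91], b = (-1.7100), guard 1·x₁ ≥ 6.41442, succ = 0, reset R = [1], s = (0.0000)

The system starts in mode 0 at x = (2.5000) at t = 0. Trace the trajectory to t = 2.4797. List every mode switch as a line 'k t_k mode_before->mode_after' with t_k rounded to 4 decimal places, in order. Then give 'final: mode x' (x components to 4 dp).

Mode 0: guard c·x = 2.7976 hit at Δt = 1.5555 (t = 1.5555), x⁻ = (2.7976) → reset → x⁺ = (2.7536), jump to mode 2
Mode 2: flow for 0.9242 to horizon, guard not reached → x = (3.9069)

1 1.5555 0->2
final: 2 3.9069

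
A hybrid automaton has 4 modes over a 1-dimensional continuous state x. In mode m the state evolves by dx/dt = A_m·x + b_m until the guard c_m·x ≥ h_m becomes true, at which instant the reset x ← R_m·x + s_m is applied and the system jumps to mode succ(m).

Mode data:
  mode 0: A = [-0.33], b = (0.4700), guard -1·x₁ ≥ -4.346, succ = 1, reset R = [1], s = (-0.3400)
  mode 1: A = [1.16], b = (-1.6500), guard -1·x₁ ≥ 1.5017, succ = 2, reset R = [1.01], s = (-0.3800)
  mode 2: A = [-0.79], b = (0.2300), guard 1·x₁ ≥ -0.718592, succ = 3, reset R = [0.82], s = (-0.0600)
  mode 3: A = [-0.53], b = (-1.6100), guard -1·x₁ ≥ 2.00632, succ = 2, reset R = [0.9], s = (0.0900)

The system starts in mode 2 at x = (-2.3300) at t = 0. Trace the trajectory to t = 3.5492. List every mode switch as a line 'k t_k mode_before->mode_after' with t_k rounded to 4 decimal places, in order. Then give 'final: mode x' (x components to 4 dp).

Mode 2: guard c·x = -0.7186 hit at Δt = 1.2075 (t = 1.2075), x⁻ = (-0.7186) → reset → x⁺ = (-0.6492), jump to mode 3
Mode 3: guard c·x = 2.0063 hit at Δt = 1.5844 (t = 2.7919), x⁻ = (-2.0063) → reset → x⁺ = (-1.7157), jump to mode 2
Mode 2: flow for 0.7573 to horizon, guard not reached → x = (-0.8121)

1 1.2075 2->3
2 2.7919 3->2
final: 2 -0.8121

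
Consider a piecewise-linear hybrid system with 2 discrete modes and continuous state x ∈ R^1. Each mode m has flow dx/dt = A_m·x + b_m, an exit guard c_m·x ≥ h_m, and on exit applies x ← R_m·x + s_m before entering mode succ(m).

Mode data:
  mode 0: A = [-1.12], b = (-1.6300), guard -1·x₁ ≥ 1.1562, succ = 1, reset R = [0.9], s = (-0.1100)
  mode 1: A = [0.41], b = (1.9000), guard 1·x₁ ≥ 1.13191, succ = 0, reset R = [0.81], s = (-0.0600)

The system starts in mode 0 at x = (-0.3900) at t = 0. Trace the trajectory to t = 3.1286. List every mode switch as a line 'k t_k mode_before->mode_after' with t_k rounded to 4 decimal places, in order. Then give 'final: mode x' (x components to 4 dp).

1 1.1340 0->1
2 2.3631 1->0
final: 0 -0.4743

Mode 0: guard c·x = 1.1562 hit at Δt = 1.1340 (t = 1.1340), x⁻ = (-1.1562) → reset → x⁺ = (-1.1506), jump to mode 1
Mode 1: guard c·x = 1.1319 hit at Δt = 1.2291 (t = 2.3631), x⁻ = (1.1319) → reset → x⁺ = (0.8568), jump to mode 0
Mode 0: flow for 0.7655 to horizon, guard not reached → x = (-0.4743)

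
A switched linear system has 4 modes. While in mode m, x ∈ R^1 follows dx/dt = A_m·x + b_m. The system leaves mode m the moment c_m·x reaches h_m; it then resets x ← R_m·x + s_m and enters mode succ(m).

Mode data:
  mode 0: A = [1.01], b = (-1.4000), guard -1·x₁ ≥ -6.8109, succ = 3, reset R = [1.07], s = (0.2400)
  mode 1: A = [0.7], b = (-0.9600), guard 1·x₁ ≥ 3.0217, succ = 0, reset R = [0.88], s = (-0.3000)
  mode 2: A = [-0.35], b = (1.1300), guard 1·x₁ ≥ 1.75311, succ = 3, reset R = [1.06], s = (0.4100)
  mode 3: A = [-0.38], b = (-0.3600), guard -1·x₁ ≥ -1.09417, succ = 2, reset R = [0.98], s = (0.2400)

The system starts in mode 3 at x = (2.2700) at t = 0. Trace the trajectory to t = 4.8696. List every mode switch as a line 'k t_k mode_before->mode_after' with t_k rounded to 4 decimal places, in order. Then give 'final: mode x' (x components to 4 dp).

Mode 3: guard c·x = -1.0942 hit at Δt = 1.1970 (t = 1.1970), x⁻ = (1.0942) → reset → x⁺ = (1.3123), jump to mode 2
Mode 2: guard c·x = 1.7531 hit at Δt = 0.7469 (t = 1.9439), x⁻ = (1.7531) → reset → x⁺ = (2.2683), jump to mode 3
Mode 3: guard c·x = -1.0942 hit at Δt = 1.1956 (t = 3.1395), x⁻ = (1.0942) → reset → x⁺ = (1.3123), jump to mode 2
Mode 2: guard c·x = 1.7531 hit at Δt = 0.7469 (t = 3.8864), x⁻ = (1.7531) → reset → x⁺ = (2.2683), jump to mode 3
Mode 3: flow for 0.9832 to horizon, guard not reached → x = (1.2658)

1 1.1970 3->2
2 1.9439 2->3
3 3.1395 3->2
4 3.8864 2->3
final: 3 1.2658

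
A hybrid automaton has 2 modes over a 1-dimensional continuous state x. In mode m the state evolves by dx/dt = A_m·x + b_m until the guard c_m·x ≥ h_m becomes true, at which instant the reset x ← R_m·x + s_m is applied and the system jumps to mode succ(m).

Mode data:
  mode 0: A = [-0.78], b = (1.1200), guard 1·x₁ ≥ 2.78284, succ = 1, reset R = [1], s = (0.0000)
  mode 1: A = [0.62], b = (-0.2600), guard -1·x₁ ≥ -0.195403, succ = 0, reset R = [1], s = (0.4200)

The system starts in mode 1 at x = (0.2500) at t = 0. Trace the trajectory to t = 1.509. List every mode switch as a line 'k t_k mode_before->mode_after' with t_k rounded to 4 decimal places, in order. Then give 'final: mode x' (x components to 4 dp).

1 0.4507 1->0
final: 0 1.0765

Mode 1: guard c·x = -0.1954 hit at Δt = 0.4507 (t = 0.4507), x⁻ = (0.1954) → reset → x⁺ = (0.6154), jump to mode 0
Mode 0: flow for 1.0583 to horizon, guard not reached → x = (1.0765)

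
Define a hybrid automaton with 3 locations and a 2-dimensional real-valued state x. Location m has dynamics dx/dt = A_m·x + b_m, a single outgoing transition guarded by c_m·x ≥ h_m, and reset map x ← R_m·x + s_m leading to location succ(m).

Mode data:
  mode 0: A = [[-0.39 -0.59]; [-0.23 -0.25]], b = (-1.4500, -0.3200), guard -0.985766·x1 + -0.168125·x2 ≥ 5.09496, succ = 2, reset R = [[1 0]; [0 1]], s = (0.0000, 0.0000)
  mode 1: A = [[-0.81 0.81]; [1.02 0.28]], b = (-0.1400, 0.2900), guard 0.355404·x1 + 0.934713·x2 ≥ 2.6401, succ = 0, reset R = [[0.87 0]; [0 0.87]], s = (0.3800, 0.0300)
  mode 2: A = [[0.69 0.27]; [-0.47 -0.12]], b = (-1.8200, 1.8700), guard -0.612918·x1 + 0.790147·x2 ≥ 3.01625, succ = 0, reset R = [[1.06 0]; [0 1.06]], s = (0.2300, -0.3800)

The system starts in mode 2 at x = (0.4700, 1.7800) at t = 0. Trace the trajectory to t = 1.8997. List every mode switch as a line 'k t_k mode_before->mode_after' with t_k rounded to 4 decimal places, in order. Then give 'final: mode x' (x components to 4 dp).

Mode 2: guard c·x = 3.0162 hit at Δt = 0.9531 (t = 0.9531), x⁻ = (-0.6612, 3.3044) → reset → x⁺ = (-0.4709, 3.1227), jump to mode 0
Mode 0: flow for 0.9466 to horizon, guard not reached → x = (-2.7616, 2.5358)

1 0.9531 2->0
final: 0 -2.7616 2.5358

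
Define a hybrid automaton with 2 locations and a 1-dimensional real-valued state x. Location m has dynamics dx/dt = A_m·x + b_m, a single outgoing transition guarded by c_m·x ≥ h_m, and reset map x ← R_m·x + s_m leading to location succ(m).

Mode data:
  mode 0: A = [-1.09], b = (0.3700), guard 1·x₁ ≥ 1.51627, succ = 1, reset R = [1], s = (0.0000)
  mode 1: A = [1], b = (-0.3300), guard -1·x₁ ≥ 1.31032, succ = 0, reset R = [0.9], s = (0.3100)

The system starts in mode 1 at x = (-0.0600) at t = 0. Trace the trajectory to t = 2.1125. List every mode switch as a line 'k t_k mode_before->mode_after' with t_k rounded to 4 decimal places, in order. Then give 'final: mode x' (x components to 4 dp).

1 1.4365 1->0
final: 0 -0.2391

Mode 1: guard c·x = 1.3103 hit at Δt = 1.4365 (t = 1.4365), x⁻ = (-1.3103) → reset → x⁺ = (-0.8693), jump to mode 0
Mode 0: flow for 0.6760 to horizon, guard not reached → x = (-0.2391)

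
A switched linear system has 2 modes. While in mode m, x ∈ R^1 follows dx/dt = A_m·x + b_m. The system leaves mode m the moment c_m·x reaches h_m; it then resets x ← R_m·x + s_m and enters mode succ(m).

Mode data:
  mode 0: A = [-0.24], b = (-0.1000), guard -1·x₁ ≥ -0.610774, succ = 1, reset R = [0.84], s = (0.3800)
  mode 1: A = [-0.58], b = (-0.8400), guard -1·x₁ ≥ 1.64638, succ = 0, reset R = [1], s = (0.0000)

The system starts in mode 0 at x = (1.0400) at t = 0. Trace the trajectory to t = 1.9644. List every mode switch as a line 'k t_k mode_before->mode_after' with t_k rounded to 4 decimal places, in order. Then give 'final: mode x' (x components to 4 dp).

Mode 0: guard c·x = -0.6108 hit at Δt = 1.4545 (t = 1.4545), x⁻ = (0.6108) → reset → x⁺ = (0.8931), jump to mode 1
Mode 1: flow for 0.5099 to horizon, guard not reached → x = (0.2936)

1 1.4545 0->1
final: 1 0.2936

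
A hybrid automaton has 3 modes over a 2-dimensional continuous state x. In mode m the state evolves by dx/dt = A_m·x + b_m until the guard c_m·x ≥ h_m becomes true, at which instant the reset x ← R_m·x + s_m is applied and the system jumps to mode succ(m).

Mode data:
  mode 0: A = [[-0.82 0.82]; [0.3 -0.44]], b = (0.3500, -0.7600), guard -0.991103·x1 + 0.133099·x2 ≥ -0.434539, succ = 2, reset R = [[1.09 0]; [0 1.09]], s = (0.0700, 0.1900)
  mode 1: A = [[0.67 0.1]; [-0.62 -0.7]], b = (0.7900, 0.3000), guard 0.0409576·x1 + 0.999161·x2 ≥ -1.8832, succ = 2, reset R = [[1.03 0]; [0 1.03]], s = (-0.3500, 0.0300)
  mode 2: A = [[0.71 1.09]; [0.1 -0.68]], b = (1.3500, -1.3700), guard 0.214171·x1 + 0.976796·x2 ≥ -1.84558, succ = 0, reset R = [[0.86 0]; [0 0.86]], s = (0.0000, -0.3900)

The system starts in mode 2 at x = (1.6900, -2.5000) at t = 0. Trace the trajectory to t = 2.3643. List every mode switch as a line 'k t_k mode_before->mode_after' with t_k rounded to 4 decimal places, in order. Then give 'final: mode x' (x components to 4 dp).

1 0.6073 2->0
2 1.2311 0->2
final: 2 -1.0008 -2.0676

Mode 2: guard c·x = -1.8456 hit at Δt = 0.6073 (t = 0.6073), x⁻ = (1.6590, -2.2532) → reset → x⁺ = (1.4267, -2.3277), jump to mode 0
Mode 0: guard c·x = -0.4345 hit at Δt = 0.6238 (t = 1.2311), x⁻ = (0.1606, -2.0689) → reset → x⁺ = (0.2450, -2.0652), jump to mode 2
Mode 2: flow for 1.1332 to horizon, guard not reached → x = (-1.0008, -2.0676)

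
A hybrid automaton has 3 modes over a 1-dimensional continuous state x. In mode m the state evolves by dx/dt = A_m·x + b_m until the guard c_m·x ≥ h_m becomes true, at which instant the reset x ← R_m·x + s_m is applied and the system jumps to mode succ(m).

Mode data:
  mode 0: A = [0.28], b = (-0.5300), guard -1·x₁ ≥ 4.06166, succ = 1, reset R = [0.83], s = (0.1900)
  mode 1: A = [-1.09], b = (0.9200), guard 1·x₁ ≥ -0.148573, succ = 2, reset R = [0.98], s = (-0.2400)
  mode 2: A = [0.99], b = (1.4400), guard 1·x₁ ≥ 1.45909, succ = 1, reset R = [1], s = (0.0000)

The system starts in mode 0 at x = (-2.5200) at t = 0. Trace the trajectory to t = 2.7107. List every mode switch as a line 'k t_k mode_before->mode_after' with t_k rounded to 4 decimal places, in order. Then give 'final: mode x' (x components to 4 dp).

Mode 0: guard c·x = 4.0617 hit at Δt = 1.0701 (t = 1.0701), x⁻ = (-4.0617) → reset → x⁺ = (-3.1812), jump to mode 1
Mode 1: guard c·x = -0.1486 hit at Δt = 1.2844 (t = 2.3545), x⁻ = (-0.1486) → reset → x⁺ = (-0.3856), jump to mode 2
Mode 2: flow for 0.3562 to horizon, guard not reached → x = (0.0664)

1 1.0701 0->1
2 2.3545 1->2
final: 2 0.0664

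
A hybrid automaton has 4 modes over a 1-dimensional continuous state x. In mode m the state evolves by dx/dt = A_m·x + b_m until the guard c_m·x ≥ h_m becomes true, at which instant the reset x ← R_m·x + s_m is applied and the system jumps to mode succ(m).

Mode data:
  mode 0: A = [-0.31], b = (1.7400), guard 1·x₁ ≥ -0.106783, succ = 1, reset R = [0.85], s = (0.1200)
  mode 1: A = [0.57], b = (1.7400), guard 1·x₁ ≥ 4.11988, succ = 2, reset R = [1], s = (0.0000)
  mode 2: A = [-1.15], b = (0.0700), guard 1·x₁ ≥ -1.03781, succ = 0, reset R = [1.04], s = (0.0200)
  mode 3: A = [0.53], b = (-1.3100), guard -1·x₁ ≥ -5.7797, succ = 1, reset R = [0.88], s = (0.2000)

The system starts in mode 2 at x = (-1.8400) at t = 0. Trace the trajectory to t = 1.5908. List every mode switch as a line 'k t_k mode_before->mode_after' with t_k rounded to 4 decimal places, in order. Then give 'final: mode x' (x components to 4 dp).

Mode 2: guard c·x = -1.0378 hit at Δt = 0.4767 (t = 0.4767), x⁻ = (-1.0378) → reset → x⁺ = (-1.0593), jump to mode 0
Mode 0: guard c·x = -0.1068 hit at Δt = 0.4969 (t = 0.9736), x⁻ = (-0.1068) → reset → x⁺ = (0.0292), jump to mode 1
Mode 1: flow for 0.6172 to horizon, guard not reached → x = (1.3286)

1 0.4767 2->0
2 0.9736 0->1
final: 1 1.3286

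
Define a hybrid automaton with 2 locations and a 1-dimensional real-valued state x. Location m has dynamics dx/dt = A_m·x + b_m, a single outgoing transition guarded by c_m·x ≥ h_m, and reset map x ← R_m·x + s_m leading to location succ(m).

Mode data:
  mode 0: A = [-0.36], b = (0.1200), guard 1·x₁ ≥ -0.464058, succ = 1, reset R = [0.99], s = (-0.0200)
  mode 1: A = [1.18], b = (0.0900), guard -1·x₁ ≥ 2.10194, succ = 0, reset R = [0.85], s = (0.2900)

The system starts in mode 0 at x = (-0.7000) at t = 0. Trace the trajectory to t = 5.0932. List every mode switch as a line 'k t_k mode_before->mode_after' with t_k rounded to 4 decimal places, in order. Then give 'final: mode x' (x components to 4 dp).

1 0.7200 0->1
2 2.0881 1->0
3 4.3956 0->1
final: 1 -0.9945

Mode 0: guard c·x = -0.4641 hit at Δt = 0.7200 (t = 0.7200), x⁻ = (-0.4641) → reset → x⁺ = (-0.4794), jump to mode 1
Mode 1: guard c·x = 2.1019 hit at Δt = 1.3681 (t = 2.0881), x⁻ = (-2.1019) → reset → x⁺ = (-1.4966), jump to mode 0
Mode 0: guard c·x = -0.4641 hit at Δt = 2.3075 (t = 4.3956), x⁻ = (-0.4641) → reset → x⁺ = (-0.4794), jump to mode 1
Mode 1: flow for 0.6976 to horizon, guard not reached → x = (-0.9945)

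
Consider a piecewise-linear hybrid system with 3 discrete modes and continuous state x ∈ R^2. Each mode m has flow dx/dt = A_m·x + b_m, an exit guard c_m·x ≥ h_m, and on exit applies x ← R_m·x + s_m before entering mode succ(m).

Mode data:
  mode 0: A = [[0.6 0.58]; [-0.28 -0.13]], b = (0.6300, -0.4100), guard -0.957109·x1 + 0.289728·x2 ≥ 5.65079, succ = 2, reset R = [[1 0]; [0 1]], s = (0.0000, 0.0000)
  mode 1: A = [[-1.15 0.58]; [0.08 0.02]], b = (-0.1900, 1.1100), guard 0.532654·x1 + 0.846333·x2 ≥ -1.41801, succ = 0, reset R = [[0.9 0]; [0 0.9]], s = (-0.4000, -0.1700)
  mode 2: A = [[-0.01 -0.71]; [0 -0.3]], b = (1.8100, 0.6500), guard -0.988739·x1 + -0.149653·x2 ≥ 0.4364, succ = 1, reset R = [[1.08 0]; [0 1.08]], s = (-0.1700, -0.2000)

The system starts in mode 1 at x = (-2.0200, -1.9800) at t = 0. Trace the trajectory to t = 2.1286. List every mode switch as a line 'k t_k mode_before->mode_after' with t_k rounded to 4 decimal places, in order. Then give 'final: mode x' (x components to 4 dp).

Mode 1: guard c·x = -1.4180 hit at Δt = 1.0969 (t = 1.0969), x⁻ = (-1.1810, -0.9322) → reset → x⁺ = (-1.4629, -1.0090), jump to mode 0
Mode 0: flow for 1.0317 to horizon, guard not reached → x = (-2.5726, -0.7412)

1 1.0969 1->0
final: 0 -2.5726 -0.7412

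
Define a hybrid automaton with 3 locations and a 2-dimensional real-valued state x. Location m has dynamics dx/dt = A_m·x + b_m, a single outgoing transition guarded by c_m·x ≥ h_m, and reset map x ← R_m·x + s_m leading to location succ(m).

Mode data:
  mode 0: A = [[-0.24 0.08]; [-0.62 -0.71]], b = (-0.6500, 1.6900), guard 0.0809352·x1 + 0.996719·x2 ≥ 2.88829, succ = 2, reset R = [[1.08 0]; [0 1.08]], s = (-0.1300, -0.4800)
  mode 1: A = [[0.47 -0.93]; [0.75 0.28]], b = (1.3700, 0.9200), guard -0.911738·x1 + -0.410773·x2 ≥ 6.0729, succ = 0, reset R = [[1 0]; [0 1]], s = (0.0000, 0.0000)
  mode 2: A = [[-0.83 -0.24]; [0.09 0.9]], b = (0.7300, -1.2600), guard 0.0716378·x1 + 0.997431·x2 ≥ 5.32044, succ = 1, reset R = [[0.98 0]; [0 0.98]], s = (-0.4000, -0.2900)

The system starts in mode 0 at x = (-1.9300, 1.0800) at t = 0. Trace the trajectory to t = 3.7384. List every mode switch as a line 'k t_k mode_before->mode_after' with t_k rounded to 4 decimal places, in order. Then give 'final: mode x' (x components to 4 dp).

Mode 0: guard c·x = 2.8883 hit at Δt = 1.5089 (t = 1.5089), x⁻ = (-1.9336, 3.0548) → reset → x⁺ = (-2.2183, 2.8192), jump to mode 2
Mode 2: guard c·x = 5.3204 hit at Δt = 1.2374 (t = 2.7463), x⁻ = (-0.9876, 5.4051) → reset → x⁺ = (-1.3679, 5.0070), jump to mode 1
Mode 1: flow for 0.9921 to horizon, guard not reached → x = (-6.4684, 4.5477)

1 1.5089 0->2
2 2.7463 2->1
final: 1 -6.4684 4.5477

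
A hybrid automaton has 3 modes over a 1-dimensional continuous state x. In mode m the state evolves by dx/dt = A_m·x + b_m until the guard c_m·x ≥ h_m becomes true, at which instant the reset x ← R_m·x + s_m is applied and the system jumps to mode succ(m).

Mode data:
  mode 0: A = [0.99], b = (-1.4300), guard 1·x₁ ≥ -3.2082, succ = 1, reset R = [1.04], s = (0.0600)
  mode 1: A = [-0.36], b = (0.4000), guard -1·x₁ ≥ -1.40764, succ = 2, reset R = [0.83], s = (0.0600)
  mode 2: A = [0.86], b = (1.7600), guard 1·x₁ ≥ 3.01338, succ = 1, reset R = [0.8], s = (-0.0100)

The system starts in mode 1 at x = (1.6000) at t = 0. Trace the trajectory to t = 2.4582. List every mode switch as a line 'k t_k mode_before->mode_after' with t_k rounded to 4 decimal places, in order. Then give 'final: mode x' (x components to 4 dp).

1 1.3889 1->2
2 1.8948 2->1
final: 1 2.1639

Mode 1: guard c·x = -1.4076 hit at Δt = 1.3889 (t = 1.3889), x⁻ = (1.4076) → reset → x⁺ = (1.2283), jump to mode 2
Mode 2: guard c·x = 3.0134 hit at Δt = 0.5059 (t = 1.8948), x⁻ = (3.0134) → reset → x⁺ = (2.4007), jump to mode 1
Mode 1: flow for 0.5634 to horizon, guard not reached → x = (2.1639)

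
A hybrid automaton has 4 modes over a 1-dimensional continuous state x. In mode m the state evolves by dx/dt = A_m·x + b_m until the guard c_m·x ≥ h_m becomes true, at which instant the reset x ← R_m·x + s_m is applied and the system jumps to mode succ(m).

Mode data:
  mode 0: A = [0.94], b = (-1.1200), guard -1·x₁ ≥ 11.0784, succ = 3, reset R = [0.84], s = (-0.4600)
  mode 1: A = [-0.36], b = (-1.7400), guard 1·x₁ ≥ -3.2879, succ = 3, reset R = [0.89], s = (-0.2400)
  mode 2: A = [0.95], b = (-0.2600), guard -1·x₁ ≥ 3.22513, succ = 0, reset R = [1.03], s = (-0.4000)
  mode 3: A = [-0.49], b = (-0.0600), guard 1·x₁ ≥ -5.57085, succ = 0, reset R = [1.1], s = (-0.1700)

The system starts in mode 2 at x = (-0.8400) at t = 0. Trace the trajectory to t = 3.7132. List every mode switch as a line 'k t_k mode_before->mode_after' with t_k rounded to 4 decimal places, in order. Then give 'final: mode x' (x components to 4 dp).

Mode 2: guard c·x = 3.2251 hit at Δt = 1.2050 (t = 1.2050), x⁻ = (-3.2251) → reset → x⁺ = (-3.7219), jump to mode 0
Mode 0: guard c·x = 11.0784 hit at Δt = 0.9736 (t = 2.1786), x⁻ = (-11.0784) → reset → x⁺ = (-9.7659), jump to mode 3
Mode 3: guard c·x = -5.5709 hit at Δt = 1.1652 (t = 3.3438), x⁻ = (-5.5709) → reset → x⁺ = (-6.2979), jump to mode 0
Mode 0: flow for 0.3694 to horizon, guard not reached → x = (-9.4070)

1 1.2050 2->0
2 2.1786 0->3
3 3.3438 3->0
final: 0 -9.4070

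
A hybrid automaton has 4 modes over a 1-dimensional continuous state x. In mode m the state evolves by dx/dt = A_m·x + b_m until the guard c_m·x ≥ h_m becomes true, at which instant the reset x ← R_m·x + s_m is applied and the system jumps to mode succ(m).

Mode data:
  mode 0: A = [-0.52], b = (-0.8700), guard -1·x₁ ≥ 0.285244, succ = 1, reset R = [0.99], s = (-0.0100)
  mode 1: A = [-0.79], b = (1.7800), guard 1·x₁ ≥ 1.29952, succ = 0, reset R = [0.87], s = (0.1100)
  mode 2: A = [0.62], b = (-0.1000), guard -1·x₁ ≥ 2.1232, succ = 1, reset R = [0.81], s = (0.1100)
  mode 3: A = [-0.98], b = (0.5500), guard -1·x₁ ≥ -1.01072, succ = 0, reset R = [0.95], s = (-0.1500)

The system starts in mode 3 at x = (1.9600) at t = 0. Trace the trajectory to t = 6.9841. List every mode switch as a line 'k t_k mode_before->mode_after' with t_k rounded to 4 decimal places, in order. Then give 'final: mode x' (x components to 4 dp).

Mode 3: guard c·x = -1.0107 hit at Δt = 1.1584 (t = 1.1584), x⁻ = (1.0107) → reset → x⁺ = (0.8102), jump to mode 0
Mode 0: guard c·x = 0.2852 hit at Δt = 1.1189 (t = 2.2773), x⁻ = (-0.2852) → reset → x⁺ = (-0.2924), jump to mode 1
Mode 1: guard c·x = 1.2995 hit at Δt = 1.2428 (t = 3.5201), x⁻ = (1.2995) → reset → x⁺ = (1.2406), jump to mode 0
Mode 0: guard c·x = 0.2852 hit at Δt = 1.4263 (t = 4.9464), x⁻ = (-0.2852) → reset → x⁺ = (-0.2924), jump to mode 1
Mode 1: guard c·x = 1.2995 hit at Δt = 1.2428 (t = 6.1892), x⁻ = (1.2995) → reset → x⁺ = (1.2406), jump to mode 0
Mode 0: flow for 0.7949 to horizon, guard not reached → x = (0.2541)

1 1.1584 3->0
2 2.2773 0->1
3 3.5201 1->0
4 4.9464 0->1
5 6.1892 1->0
final: 0 0.2541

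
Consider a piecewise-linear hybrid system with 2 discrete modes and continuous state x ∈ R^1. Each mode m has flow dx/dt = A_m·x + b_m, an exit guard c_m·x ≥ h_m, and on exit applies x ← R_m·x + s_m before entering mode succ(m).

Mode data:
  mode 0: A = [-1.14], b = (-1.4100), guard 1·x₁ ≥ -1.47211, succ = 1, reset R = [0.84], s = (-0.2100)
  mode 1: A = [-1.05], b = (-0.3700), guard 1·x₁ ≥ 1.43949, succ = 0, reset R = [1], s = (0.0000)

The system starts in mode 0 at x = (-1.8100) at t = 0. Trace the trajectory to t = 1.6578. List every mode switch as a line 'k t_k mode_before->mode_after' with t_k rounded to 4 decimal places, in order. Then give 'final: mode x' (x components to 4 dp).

Mode 0: guard c·x = -1.4721 hit at Δt = 0.7811 (t = 0.7811), x⁻ = (-1.4721) → reset → x⁺ = (-1.4466), jump to mode 1
Mode 1: flow for 0.8767 to horizon, guard not reached → x = (-0.7882)

1 0.7811 0->1
final: 1 -0.7882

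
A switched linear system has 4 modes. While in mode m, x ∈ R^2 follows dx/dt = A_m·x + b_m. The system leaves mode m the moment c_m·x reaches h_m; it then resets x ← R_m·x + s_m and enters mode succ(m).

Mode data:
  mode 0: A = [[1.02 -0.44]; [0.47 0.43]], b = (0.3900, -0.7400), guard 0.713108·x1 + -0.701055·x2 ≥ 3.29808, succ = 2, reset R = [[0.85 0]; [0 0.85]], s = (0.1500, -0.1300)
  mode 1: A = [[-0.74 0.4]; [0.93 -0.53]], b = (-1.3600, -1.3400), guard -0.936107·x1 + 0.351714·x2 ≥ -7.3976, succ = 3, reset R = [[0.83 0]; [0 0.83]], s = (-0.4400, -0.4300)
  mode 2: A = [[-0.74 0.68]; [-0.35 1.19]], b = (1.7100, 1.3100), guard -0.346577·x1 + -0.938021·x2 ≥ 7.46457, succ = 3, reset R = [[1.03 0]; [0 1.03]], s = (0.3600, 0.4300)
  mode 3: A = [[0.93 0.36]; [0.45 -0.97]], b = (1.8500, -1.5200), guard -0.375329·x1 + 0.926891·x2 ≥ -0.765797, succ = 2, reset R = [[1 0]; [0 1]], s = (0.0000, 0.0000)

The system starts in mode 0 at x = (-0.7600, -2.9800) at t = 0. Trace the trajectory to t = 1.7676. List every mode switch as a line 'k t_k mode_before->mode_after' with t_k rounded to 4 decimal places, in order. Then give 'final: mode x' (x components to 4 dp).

1 0.5946 0->2
2 1.3009 2->3
final: 3 -1.2703 -5.4388

Mode 0: guard c·x = 3.2981 hit at Δt = 0.5946 (t = 0.5946), x⁻ = (0.2344, -4.4661) → reset → x⁺ = (0.3492, -3.9262), jump to mode 2
Mode 2: guard c·x = 7.4646 hit at Δt = 0.7063 (t = 1.3009), x⁻ = (-0.9814, -7.5952) → reset → x⁺ = (-0.6508, -7.3930), jump to mode 3
Mode 3: flow for 0.4667 to horizon, guard not reached → x = (-1.2703, -5.4388)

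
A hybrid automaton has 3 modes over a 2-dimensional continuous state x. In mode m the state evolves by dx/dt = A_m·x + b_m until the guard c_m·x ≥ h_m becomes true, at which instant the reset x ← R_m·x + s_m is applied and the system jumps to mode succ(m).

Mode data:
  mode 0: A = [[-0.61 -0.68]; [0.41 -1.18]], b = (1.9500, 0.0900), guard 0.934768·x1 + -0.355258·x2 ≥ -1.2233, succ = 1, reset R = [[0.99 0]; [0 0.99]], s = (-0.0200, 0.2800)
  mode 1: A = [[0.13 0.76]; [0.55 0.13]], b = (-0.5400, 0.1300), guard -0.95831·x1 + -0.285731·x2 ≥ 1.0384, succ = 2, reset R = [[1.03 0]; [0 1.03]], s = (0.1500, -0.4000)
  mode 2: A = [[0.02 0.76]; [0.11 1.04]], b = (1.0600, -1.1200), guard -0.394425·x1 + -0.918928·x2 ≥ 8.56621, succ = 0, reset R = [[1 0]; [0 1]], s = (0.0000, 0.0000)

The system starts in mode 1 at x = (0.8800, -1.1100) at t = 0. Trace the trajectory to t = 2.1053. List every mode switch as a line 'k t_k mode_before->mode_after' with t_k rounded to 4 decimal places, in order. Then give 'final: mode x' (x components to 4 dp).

1 1.2870 1->2
final: 2 -1.6655 -5.0575

Mode 1: guard c·x = 1.0384 hit at Δt = 1.2870 (t = 1.2870), x⁻ = (-0.7687, -1.0559) → reset → x⁺ = (-0.6418, -1.4876), jump to mode 2
Mode 2: flow for 0.8183 to horizon, guard not reached → x = (-1.6655, -5.0575)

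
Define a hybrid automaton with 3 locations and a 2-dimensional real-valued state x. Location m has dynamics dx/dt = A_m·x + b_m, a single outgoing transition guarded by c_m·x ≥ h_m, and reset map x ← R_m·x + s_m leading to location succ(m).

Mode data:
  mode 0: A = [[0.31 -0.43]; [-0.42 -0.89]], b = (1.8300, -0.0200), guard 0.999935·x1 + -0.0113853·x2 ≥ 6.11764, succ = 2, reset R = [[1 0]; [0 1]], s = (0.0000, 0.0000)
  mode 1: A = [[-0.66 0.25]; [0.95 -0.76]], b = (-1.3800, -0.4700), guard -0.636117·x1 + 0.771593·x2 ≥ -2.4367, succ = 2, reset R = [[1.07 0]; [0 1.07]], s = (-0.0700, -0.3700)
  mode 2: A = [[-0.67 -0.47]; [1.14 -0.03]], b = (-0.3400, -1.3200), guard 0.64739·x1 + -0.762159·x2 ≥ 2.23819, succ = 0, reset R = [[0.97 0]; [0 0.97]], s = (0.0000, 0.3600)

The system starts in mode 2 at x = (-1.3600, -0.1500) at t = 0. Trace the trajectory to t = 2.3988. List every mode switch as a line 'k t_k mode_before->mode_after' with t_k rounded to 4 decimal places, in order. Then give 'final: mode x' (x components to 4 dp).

1 1.3303 2->0
final: 0 3.2574 -1.5150

Mode 2: guard c·x = 2.2382 hit at Δt = 1.3303 (t = 1.3303), x⁻ = (-0.0504, -2.9794) → reset → x⁺ = (-0.0488, -2.5300), jump to mode 0
Mode 0: flow for 1.0685 to horizon, guard not reached → x = (3.2574, -1.5150)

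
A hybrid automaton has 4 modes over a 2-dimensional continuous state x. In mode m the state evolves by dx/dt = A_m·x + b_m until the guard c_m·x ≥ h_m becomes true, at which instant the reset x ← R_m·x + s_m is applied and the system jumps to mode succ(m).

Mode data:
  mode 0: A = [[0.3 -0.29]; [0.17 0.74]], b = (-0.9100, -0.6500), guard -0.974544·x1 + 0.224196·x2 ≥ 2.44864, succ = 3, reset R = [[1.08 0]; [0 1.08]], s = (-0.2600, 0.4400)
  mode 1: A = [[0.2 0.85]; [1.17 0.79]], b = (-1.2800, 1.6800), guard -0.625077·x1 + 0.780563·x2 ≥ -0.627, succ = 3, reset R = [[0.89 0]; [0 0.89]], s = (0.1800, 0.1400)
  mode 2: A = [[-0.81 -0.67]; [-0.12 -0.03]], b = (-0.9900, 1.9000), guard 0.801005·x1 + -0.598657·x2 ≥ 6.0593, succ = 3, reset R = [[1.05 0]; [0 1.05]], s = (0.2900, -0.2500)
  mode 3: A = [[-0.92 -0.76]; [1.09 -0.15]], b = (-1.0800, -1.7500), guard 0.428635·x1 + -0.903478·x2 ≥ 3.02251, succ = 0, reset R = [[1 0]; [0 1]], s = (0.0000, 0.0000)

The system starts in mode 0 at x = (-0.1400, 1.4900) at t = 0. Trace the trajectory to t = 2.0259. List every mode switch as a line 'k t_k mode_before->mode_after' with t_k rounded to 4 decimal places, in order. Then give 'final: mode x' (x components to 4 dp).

1 1.1088 0->3
final: 3 -1.8346 -1.4090

Mode 0: guard c·x = 2.4486 hit at Δt = 1.1088 (t = 1.1088), x⁻ = (-2.0514, 2.0046) → reset → x⁺ = (-2.4756, 2.6050), jump to mode 3
Mode 3: flow for 0.9171 to horizon, guard not reached → x = (-1.8346, -1.4090)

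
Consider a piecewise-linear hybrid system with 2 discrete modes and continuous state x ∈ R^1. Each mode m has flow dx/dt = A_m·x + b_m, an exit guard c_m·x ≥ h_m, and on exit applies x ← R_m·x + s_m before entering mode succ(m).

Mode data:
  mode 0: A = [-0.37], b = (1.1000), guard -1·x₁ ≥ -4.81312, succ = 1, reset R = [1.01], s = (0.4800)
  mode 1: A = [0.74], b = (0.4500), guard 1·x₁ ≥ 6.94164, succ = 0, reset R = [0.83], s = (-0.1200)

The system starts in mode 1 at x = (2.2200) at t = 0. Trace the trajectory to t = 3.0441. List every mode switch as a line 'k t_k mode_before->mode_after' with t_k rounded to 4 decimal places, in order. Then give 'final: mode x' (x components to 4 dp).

1 1.3269 1->0
2 2.3315 0->1
3 2.6534 1->0
final: 0 5.2824

Mode 1: guard c·x = 6.9416 hit at Δt = 1.3269 (t = 1.3269), x⁻ = (6.9416) → reset → x⁺ = (5.6416), jump to mode 0
Mode 0: guard c·x = -4.8131 hit at Δt = 1.0046 (t = 2.3315), x⁻ = (4.8131) → reset → x⁺ = (5.3413), jump to mode 1
Mode 1: guard c·x = 6.9416 hit at Δt = 0.3219 (t = 2.6534), x⁻ = (6.9416) → reset → x⁺ = (5.6416), jump to mode 0
Mode 0: flow for 0.3907 to horizon, guard not reached → x = (5.2824)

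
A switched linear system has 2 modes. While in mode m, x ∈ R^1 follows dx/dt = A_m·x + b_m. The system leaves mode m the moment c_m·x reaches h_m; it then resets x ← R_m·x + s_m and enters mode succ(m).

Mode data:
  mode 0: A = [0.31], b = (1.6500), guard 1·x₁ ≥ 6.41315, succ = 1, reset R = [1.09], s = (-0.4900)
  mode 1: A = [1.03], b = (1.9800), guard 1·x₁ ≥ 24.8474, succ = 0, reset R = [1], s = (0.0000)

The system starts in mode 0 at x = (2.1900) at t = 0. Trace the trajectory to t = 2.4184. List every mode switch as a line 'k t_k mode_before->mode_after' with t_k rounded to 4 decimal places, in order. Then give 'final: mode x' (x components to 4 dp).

Mode 0: guard c·x = 6.4131 hit at Δt = 1.4389 (t = 1.4389), x⁻ = (6.4131) → reset → x⁺ = (6.5003), jump to mode 1
Mode 1: flow for 0.9795 to horizon, guard not reached → x = (21.1772)

1 1.4389 0->1
final: 1 21.1772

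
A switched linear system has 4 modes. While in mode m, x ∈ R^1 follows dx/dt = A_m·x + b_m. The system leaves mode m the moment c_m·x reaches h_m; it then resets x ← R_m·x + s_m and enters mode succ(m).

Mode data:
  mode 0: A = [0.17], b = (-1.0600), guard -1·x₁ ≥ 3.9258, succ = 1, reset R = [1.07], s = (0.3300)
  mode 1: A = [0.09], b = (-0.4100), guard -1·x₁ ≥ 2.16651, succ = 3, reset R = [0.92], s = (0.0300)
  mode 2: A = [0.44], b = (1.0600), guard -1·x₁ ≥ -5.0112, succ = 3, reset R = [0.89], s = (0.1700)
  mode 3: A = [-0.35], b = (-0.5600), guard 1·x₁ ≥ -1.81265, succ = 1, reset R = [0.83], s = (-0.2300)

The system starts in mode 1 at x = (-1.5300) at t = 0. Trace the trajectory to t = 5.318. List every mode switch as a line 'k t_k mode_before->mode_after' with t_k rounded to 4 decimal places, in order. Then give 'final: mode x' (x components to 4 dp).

1 1.1053 1->3
2 2.6347 3->1
3 3.3727 1->3
4 4.9021 3->1
final: 1 -1.9744

Mode 1: guard c·x = 2.1665 hit at Δt = 1.1053 (t = 1.1053), x⁻ = (-2.1665) → reset → x⁺ = (-1.9632), jump to mode 3
Mode 3: guard c·x = -1.8127 hit at Δt = 1.5294 (t = 2.6347), x⁻ = (-1.8127) → reset → x⁺ = (-1.7345), jump to mode 1
Mode 1: guard c·x = 2.1665 hit at Δt = 0.7381 (t = 3.3727), x⁻ = (-2.1665) → reset → x⁺ = (-1.9632), jump to mode 3
Mode 3: guard c·x = -1.8127 hit at Δt = 1.5294 (t = 4.9021), x⁻ = (-1.8127) → reset → x⁺ = (-1.7345), jump to mode 1
Mode 1: flow for 0.4159 to horizon, guard not reached → x = (-1.9744)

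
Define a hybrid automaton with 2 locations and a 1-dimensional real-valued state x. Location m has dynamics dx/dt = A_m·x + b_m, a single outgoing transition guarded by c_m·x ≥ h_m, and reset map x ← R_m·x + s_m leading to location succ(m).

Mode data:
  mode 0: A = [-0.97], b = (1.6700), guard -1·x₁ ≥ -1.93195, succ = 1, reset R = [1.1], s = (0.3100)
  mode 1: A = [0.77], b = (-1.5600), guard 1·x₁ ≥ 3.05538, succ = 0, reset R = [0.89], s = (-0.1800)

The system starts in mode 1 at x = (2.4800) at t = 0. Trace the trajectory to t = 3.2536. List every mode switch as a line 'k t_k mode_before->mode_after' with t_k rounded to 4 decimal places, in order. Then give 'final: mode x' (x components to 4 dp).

Mode 1: guard c·x = 3.0554 hit at Δt = 1.0631 (t = 1.0631), x⁻ = (3.0554) → reset → x⁺ = (2.5393), jump to mode 0
Mode 0: guard c·x = -1.9320 hit at Δt = 1.3999 (t = 2.4630), x⁻ = (1.9320) → reset → x⁺ = (2.4351), jump to mode 1
Mode 1: flow for 0.7906 to horizon, guard not reached → x = (2.7781)

1 1.0631 1->0
2 2.4630 0->1
final: 1 2.7781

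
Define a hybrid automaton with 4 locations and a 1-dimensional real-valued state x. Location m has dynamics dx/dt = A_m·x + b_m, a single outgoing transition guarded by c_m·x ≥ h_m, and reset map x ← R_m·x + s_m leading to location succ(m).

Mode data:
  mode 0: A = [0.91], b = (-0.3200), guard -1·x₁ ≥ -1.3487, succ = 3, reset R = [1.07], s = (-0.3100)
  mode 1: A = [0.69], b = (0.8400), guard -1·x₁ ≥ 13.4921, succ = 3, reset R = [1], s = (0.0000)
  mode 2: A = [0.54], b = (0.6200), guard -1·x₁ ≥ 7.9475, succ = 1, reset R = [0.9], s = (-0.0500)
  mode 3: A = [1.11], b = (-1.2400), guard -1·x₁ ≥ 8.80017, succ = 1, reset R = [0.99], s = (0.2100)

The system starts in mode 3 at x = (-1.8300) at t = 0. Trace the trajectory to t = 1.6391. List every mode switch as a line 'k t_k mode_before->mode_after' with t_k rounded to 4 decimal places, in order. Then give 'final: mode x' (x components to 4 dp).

Mode 3: guard c·x = 8.8002 hit at Δt = 1.0932 (t = 1.0932), x⁻ = (-8.8002) → reset → x⁺ = (-8.5022), jump to mode 1
Mode 1: flow for 0.5459 to horizon, guard not reached → x = (-11.8344)

1 1.0932 3->1
final: 1 -11.8344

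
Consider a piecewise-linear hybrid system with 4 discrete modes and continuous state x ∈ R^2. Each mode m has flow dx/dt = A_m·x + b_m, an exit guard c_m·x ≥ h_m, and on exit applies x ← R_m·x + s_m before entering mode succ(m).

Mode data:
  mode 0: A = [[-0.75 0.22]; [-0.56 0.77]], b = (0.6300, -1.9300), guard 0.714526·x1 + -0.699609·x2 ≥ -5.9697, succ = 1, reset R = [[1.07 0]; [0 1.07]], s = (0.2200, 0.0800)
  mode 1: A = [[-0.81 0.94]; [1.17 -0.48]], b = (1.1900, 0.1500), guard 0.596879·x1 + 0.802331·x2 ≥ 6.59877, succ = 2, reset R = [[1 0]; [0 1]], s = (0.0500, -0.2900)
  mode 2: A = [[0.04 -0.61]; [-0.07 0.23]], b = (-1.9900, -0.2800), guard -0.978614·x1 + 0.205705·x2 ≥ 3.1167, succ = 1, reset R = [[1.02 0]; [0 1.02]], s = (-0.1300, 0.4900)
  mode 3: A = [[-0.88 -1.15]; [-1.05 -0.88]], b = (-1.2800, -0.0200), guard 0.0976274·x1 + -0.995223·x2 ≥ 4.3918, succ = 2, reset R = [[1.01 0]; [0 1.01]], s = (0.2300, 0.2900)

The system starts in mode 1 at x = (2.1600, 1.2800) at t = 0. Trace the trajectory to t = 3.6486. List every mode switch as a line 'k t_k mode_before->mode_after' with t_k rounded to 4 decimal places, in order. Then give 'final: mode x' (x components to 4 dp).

Mode 1: guard c·x = 6.5988 hit at Δt = 1.5473 (t = 1.5473), x⁻ = (4.4404, 4.9212) → reset → x⁺ = (4.4904, 4.6312), jump to mode 2
Mode 2: guard c·x = 3.1167 hit at Δt = 1.2902 (t = 2.8375), x⁻ = (-1.9966, 5.6527) → reset → x⁺ = (-2.1665, 6.2558), jump to mode 1
Mode 1: flow for 0.8111 to horizon, guard not reached → x = (2.4147, 4.8102)

1 1.5473 1->2
2 2.8375 2->1
final: 1 2.4147 4.8102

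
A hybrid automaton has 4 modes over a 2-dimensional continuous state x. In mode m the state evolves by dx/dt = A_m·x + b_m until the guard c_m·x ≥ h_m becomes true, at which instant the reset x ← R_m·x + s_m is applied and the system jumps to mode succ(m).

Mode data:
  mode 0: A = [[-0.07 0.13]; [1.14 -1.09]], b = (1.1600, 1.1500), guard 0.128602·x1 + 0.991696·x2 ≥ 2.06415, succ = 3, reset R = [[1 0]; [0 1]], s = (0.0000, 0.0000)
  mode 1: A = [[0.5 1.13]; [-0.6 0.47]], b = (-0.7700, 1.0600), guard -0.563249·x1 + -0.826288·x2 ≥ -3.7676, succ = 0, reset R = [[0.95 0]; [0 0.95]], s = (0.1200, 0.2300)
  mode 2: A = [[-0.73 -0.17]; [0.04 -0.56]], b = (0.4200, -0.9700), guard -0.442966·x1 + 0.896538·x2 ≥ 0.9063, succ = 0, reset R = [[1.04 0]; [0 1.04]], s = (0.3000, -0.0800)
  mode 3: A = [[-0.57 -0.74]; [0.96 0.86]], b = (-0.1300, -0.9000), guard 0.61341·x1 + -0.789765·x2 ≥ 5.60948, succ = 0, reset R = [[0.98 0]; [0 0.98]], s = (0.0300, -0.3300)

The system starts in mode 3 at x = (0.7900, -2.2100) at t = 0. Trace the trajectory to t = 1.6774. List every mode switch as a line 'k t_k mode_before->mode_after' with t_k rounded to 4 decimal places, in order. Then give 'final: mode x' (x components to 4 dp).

Mode 3: guard c·x = 5.6095 hit at Δt = 1.1758 (t = 1.1758), x⁻ = (2.6517, -5.0431) → reset → x⁺ = (2.6287, -5.2722), jump to mode 0
Mode 0: flow for 0.5016 to horizon, guard not reached → x = (2.9074, -1.3913)

1 1.1758 3->0
final: 0 2.9074 -1.3913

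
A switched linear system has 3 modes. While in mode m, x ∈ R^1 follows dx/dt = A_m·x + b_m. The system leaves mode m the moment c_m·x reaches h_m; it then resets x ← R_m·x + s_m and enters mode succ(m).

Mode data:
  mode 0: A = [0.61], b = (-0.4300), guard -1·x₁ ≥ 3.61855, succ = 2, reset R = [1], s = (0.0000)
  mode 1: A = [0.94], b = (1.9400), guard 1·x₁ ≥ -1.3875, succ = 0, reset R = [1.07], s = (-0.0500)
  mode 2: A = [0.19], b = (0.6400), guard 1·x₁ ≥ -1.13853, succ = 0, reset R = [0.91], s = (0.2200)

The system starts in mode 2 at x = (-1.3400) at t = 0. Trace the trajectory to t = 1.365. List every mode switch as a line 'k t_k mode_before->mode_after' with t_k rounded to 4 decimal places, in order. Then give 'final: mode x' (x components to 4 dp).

Mode 2: guard c·x = -1.1385 hit at Δt = 0.4984 (t = 0.4984), x⁻ = (-1.1385) → reset → x⁺ = (-0.8161), jump to mode 0
Mode 0: flow for 0.8666 to horizon, guard not reached → x = (-1.8756)

1 0.4984 2->0
final: 0 -1.8756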